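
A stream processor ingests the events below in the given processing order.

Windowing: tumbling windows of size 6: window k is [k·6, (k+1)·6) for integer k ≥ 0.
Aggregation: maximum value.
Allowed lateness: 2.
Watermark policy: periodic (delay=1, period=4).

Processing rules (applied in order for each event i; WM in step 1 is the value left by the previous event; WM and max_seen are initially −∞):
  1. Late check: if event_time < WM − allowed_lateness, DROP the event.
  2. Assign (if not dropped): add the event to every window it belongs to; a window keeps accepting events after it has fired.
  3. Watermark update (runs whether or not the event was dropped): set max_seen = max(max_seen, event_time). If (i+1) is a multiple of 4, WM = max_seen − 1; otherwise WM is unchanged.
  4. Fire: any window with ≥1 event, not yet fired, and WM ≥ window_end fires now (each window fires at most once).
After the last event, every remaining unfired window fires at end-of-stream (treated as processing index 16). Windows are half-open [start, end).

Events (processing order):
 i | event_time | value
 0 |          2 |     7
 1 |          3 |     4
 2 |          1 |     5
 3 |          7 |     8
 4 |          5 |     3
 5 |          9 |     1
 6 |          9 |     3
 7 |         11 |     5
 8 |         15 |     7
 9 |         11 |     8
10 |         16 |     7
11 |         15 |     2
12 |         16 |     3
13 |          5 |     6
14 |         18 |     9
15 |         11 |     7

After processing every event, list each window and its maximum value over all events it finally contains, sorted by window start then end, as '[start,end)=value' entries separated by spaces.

i=0 t=2 v=7: → [0,6); WM=−∞
i=1 t=3 v=4: → [0,6); WM=−∞
i=2 t=1 v=5: → [0,6); WM=−∞
i=3 t=7 v=8: → [6,12); WM=6; [0,6) fires=7
i=4 t=5 v=3: → [0,6); WM=6
i=5 t=9 v=1: → [6,12); WM=6
i=6 t=9 v=3: → [6,12); WM=6
i=7 t=11 v=5: → [6,12); WM=10
i=8 t=15 v=7: → [12,18); WM=10
i=9 t=11 v=8: → [6,12); WM=10
i=10 t=16 v=7: → [12,18); WM=10
i=11 t=15 v=2: → [12,18); WM=15; [6,12) fires=8
i=12 t=16 v=3: → [12,18); WM=15
i=13 t=5 v=6: DROP (t<15-2); WM=15
i=14 t=18 v=9: → [18,24); WM=15
i=15 t=11 v=7: DROP (t<15-2); WM=17

[0,6)=7 [6,12)=8 [12,18)=7 [18,24)=9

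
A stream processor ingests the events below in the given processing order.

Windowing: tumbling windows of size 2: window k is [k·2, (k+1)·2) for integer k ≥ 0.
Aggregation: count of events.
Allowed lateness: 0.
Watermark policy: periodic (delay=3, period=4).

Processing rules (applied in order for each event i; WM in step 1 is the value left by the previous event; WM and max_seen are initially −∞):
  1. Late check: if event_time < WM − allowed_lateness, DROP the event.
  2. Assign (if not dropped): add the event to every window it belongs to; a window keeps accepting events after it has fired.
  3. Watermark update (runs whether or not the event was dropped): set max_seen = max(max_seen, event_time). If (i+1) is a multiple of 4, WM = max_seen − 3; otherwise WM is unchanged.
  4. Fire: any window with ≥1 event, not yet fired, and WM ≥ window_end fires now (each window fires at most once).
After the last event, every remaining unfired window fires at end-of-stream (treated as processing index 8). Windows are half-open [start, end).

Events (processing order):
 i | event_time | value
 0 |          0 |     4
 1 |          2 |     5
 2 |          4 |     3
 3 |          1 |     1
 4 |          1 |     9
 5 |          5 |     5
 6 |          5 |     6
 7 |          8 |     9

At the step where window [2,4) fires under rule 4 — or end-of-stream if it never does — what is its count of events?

1

i=0 t=0 v=4: → [0,2); WM=−∞
i=1 t=2 v=5: → [2,4); WM=−∞
i=2 t=4 v=3: → [4,6); WM=−∞
i=3 t=1 v=1: → [0,2); WM=1
i=4 t=1 v=9: → [0,2); WM=1
i=5 t=5 v=5: → [4,6); WM=1
i=6 t=5 v=6: → [4,6); WM=1
i=7 t=8 v=9: → [8,10); WM=5; [0,2) fires=3 [2,4) fires=1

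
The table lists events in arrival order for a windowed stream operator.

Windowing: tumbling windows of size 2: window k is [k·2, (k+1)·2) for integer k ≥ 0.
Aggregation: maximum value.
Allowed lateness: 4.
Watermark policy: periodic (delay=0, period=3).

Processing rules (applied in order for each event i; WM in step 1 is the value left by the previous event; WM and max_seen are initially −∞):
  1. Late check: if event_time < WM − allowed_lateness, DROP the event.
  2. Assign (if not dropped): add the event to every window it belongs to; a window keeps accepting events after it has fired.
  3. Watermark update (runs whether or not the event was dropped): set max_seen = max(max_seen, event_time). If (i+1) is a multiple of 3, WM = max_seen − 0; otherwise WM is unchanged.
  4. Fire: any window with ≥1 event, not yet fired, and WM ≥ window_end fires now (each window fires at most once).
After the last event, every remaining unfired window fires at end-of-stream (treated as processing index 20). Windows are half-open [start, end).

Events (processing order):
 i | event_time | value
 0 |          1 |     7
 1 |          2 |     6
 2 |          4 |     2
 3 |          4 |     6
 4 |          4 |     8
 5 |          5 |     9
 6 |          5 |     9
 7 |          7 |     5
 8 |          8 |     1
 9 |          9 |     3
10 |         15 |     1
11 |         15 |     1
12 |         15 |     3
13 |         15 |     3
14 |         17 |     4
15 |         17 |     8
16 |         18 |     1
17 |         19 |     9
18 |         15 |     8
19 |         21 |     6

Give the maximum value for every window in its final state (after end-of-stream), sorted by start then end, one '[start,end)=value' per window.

i=0 t=1 v=7: → [0,2); WM=−∞
i=1 t=2 v=6: → [2,4); WM=−∞
i=2 t=4 v=2: → [4,6); WM=4; [0,2) fires=7 [2,4) fires=6
i=3 t=4 v=6: → [4,6); WM=4
i=4 t=4 v=8: → [4,6); WM=4
i=5 t=5 v=9: → [4,6); WM=5
i=6 t=5 v=9: → [4,6); WM=5
i=7 t=7 v=5: → [6,8); WM=5
i=8 t=8 v=1: → [8,10); WM=8; [4,6) fires=9 [6,8) fires=5
i=9 t=9 v=3: → [8,10); WM=8
i=10 t=15 v=1: → [14,16); WM=8
i=11 t=15 v=1: → [14,16); WM=15; [8,10) fires=3
i=12 t=15 v=3: → [14,16); WM=15
i=13 t=15 v=3: → [14,16); WM=15
i=14 t=17 v=4: → [16,18); WM=17; [14,16) fires=3
i=15 t=17 v=8: → [16,18); WM=17
i=16 t=18 v=1: → [18,20); WM=17
i=17 t=19 v=9: → [18,20); WM=19; [16,18) fires=8
i=18 t=15 v=8: → [14,16); WM=19
i=19 t=21 v=6: → [20,22); WM=19

[0,2)=7 [2,4)=6 [4,6)=9 [6,8)=5 [8,10)=3 [14,16)=8 [16,18)=8 [18,20)=9 [20,22)=6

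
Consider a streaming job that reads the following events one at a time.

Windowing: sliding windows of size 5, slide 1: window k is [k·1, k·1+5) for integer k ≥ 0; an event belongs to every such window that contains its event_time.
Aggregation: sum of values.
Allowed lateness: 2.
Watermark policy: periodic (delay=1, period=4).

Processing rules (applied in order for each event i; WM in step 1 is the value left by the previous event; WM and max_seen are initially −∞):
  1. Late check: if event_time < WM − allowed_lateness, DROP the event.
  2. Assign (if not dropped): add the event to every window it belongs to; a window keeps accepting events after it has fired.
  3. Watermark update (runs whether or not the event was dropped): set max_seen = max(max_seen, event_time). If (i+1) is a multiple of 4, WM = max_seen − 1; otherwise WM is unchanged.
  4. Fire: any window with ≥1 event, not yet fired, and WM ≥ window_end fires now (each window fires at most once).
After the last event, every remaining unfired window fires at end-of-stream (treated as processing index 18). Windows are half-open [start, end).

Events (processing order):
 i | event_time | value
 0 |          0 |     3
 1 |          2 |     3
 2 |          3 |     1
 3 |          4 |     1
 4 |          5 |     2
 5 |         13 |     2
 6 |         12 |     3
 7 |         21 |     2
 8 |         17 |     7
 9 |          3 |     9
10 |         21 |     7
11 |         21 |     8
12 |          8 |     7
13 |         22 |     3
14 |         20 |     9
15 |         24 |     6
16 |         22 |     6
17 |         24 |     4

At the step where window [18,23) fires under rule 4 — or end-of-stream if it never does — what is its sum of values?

29

i=0 t=0 v=3: → [0,5); WM=−∞
i=1 t=2 v=3: → [2,7),[1,6),[0,5); WM=−∞
i=2 t=3 v=1: → [3,8),[2,7),[1,6),[0,5); WM=−∞
i=3 t=4 v=1: → [4,9),[3,8),[2,7),[1,6),[0,5); WM=3
i=4 t=5 v=2: → [5,10),[4,9),[3,8),[2,7),[1,6); WM=3
i=5 t=13 v=2: → [13,18),[12,17),[11,16),[10,15),[9,14); WM=3
i=6 t=12 v=3: → [12,17),[11,16),[10,15),[9,14),[8,13); WM=3
i=7 t=21 v=2: → [21,26),[20,25),[19,24),[18,23),[17,22); WM=20; [0,5) fires=8 [1,6) fires=7 [2,7) fires=7 [3,8) fires=4 [4,9) fires=3 [5,10) fires=2 [8,13) fires=3 [9,14) fires=5 [10,15) fires=5 [11,16) fires=5 [12,17) fires=5 [13,18) fires=2
i=8 t=17 v=7: DROP (t<20-2); WM=20
i=9 t=3 v=9: DROP (t<20-2); WM=20
i=10 t=21 v=7: → [21,26),[20,25),[19,24),[18,23),[17,22); WM=20
i=11 t=21 v=8: → [21,26),[20,25),[19,24),[18,23),[17,22); WM=20
i=12 t=8 v=7: DROP (t<20-2); WM=20
i=13 t=22 v=3: → [22,27),[21,26),[20,25),[19,24),[18,23); WM=20
i=14 t=20 v=9: → [20,25),[19,24),[18,23),[17,22),[16,21); WM=20
i=15 t=24 v=6: → [24,29),[23,28),[22,27),[21,26),[20,25); WM=23; [16,21) fires=9 [17,22) fires=26 [18,23) fires=29
i=16 t=22 v=6: → [22,27),[21,26),[20,25),[19,24),[18,23); WM=23
i=17 t=24 v=4: → [24,29),[23,28),[22,27),[21,26),[20,25); WM=23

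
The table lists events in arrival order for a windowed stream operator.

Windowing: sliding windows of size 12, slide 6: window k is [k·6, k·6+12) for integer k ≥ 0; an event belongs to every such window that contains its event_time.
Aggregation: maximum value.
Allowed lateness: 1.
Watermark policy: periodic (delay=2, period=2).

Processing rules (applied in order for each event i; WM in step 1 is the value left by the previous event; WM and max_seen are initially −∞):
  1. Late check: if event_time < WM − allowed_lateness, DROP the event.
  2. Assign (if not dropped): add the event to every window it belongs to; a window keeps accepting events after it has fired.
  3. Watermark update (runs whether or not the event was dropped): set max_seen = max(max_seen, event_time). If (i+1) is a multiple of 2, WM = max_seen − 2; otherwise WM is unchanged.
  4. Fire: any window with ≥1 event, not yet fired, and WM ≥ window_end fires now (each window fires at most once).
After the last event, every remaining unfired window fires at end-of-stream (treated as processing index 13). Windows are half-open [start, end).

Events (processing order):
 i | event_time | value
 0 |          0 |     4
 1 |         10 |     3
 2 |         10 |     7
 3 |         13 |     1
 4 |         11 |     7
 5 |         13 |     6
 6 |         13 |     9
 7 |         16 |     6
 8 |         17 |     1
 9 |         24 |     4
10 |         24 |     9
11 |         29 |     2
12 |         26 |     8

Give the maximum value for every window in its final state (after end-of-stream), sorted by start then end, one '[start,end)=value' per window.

[0,12)=7 [6,18)=9 [12,24)=9 [18,30)=9 [24,36)=9

i=0 t=0 v=4: → [0,12); WM=−∞
i=1 t=10 v=3: → [6,18),[0,12); WM=8
i=2 t=10 v=7: → [6,18),[0,12); WM=8
i=3 t=13 v=1: → [12,24),[6,18); WM=11
i=4 t=11 v=7: → [6,18),[0,12); WM=11
i=5 t=13 v=6: → [12,24),[6,18); WM=11
i=6 t=13 v=9: → [12,24),[6,18); WM=11
i=7 t=16 v=6: → [12,24),[6,18); WM=14; [0,12) fires=7
i=8 t=17 v=1: → [12,24),[6,18); WM=14
i=9 t=24 v=4: → [24,36),[18,30); WM=22; [6,18) fires=9
i=10 t=24 v=9: → [24,36),[18,30); WM=22
i=11 t=29 v=2: → [24,36),[18,30); WM=27; [12,24) fires=9
i=12 t=26 v=8: → [24,36),[18,30); WM=27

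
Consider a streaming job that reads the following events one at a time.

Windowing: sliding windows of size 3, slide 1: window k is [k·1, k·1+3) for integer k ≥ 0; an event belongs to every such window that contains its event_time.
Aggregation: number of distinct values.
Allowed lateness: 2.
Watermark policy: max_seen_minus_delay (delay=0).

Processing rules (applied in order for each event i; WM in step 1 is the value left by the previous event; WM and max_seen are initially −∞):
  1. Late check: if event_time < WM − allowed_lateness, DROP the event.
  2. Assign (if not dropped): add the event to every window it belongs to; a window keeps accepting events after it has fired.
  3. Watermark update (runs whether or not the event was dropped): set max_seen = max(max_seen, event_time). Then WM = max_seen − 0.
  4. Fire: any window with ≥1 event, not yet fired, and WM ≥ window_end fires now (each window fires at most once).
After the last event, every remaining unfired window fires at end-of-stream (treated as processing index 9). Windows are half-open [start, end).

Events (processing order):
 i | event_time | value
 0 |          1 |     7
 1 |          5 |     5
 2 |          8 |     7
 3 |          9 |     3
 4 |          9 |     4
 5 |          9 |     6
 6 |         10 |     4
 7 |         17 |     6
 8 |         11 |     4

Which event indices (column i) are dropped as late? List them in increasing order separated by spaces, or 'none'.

i=0 t=1 v=7: → [1,4),[0,3); WM=1
i=1 t=5 v=5: → [5,8),[4,7),[3,6); WM=5; [0,3) fires=1 [1,4) fires=1
i=2 t=8 v=7: → [8,11),[7,10),[6,9); WM=8; [3,6) fires=1 [4,7) fires=1 [5,8) fires=1
i=3 t=9 v=3: → [9,12),[8,11),[7,10); WM=9; [6,9) fires=1
i=4 t=9 v=4: → [9,12),[8,11),[7,10); WM=9
i=5 t=9 v=6: → [9,12),[8,11),[7,10); WM=9
i=6 t=10 v=4: → [10,13),[9,12),[8,11); WM=10; [7,10) fires=4
i=7 t=17 v=6: → [17,20),[16,19),[15,18); WM=17; [8,11) fires=4 [9,12) fires=3 [10,13) fires=1
i=8 t=11 v=4: DROP (t<17-2); WM=17

8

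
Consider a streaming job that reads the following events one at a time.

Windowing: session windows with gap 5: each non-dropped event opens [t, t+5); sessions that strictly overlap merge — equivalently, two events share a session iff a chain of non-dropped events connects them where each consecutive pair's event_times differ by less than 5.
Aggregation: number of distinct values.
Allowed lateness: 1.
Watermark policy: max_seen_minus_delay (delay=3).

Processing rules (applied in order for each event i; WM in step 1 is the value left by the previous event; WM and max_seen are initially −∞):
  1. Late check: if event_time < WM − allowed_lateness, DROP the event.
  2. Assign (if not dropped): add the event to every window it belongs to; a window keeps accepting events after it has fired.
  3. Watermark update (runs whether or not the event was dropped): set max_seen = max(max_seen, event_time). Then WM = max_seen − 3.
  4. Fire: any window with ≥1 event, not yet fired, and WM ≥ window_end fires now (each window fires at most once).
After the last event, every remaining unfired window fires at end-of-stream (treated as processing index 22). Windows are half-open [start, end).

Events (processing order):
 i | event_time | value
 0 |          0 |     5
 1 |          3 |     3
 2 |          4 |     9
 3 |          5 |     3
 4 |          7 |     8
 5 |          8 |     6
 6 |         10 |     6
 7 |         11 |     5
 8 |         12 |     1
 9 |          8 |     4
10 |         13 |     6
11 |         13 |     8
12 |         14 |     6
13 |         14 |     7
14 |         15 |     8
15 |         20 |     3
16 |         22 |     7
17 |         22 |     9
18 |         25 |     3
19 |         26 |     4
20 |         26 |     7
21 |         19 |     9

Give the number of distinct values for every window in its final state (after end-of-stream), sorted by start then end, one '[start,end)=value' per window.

[0,20)=8 [20,31)=4

i=0 t=0 v=5: → [0,5); WM=-3
i=1 t=3 v=3: → [0,8); WM=0
i=2 t=4 v=9: → [0,9); WM=1
i=3 t=5 v=3: → [0,10); WM=2
i=4 t=7 v=8: → [0,12); WM=4
i=5 t=8 v=6: → [0,13); WM=5
i=6 t=10 v=6: → [0,15); WM=7
i=7 t=11 v=5: → [0,16); WM=8
i=8 t=12 v=1: → [0,17); WM=9
i=9 t=8 v=4: → [0,17); WM=9
i=10 t=13 v=6: → [0,18); WM=10
i=11 t=13 v=8: → [0,18); WM=10
i=12 t=14 v=6: → [0,19); WM=11
i=13 t=14 v=7: → [0,19); WM=11
i=14 t=15 v=8: → [0,20); WM=12
i=15 t=20 v=3: → [20,25); WM=17
i=16 t=22 v=7: → [20,27); WM=19
i=17 t=22 v=9: → [20,27); WM=19
i=18 t=25 v=3: → [20,30); WM=22
i=19 t=26 v=4: → [20,31); WM=23
i=20 t=26 v=7: → [20,31); WM=23
i=21 t=19 v=9: DROP (t<23-1); WM=23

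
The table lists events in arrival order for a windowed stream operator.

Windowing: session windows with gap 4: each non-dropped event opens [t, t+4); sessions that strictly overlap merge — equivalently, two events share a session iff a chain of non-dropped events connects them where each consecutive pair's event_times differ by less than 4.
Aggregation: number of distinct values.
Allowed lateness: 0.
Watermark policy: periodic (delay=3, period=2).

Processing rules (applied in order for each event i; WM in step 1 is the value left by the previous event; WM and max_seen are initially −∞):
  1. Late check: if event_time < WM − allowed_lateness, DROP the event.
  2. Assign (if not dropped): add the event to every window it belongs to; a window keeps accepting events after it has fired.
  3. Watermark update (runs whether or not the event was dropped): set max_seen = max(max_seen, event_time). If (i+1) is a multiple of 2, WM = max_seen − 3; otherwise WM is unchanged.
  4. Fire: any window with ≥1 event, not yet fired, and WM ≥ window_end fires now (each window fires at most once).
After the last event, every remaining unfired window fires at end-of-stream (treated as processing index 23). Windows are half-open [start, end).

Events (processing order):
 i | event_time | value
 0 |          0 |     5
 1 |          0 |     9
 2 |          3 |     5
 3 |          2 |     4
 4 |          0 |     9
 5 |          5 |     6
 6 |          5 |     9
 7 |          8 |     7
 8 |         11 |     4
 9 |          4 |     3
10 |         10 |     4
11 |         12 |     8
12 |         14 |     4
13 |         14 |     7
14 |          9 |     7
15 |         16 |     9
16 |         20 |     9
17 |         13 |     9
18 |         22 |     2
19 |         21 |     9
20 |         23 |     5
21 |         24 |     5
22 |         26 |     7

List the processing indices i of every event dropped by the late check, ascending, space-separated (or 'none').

i=0 t=0 v=5: → [0,4); WM=−∞
i=1 t=0 v=9: → [0,4); WM=-3
i=2 t=3 v=5: → [0,7); WM=-3
i=3 t=2 v=4: → [0,7); WM=0
i=4 t=0 v=9: → [0,7); WM=0
i=5 t=5 v=6: → [0,9); WM=2
i=6 t=5 v=9: → [0,9); WM=2
i=7 t=8 v=7: → [0,12); WM=5
i=8 t=11 v=4: → [0,15); WM=5
i=9 t=4 v=3: DROP (t<5-0); WM=8
i=10 t=10 v=4: → [0,15); WM=8
i=11 t=12 v=8: → [0,16); WM=9
i=12 t=14 v=4: → [0,18); WM=9
i=13 t=14 v=7: → [0,18); WM=11
i=14 t=9 v=7: DROP (t<11-0); WM=11
i=15 t=16 v=9: → [0,20); WM=13
i=16 t=20 v=9: → [20,24); WM=13
i=17 t=13 v=9: → [0,20); WM=17
i=18 t=22 v=2: → [20,26); WM=17
i=19 t=21 v=9: → [20,26); WM=19
i=20 t=23 v=5: → [20,27); WM=19
i=21 t=24 v=5: → [20,28); WM=21
i=22 t=26 v=7: → [20,30); WM=21

9 14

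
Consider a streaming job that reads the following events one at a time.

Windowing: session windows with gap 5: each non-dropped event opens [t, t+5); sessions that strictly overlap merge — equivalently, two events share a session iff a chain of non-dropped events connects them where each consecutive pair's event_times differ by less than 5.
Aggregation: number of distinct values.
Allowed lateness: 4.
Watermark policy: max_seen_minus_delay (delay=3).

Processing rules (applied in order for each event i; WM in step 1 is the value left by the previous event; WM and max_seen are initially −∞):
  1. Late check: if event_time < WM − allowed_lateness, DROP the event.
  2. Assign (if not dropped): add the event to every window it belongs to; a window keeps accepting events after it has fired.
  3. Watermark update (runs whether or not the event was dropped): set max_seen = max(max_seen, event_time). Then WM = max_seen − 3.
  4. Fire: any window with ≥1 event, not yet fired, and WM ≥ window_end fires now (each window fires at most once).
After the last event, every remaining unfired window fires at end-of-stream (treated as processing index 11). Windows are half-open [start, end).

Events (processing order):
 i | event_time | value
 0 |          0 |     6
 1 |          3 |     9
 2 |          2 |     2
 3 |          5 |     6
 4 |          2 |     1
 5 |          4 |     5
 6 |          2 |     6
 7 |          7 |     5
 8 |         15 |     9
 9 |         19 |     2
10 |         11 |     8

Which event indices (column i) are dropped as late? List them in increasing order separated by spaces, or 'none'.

i=0 t=0 v=6: → [0,5); WM=-3
i=1 t=3 v=9: → [0,8); WM=0
i=2 t=2 v=2: → [0,8); WM=0
i=3 t=5 v=6: → [0,10); WM=2
i=4 t=2 v=1: → [0,10); WM=2
i=5 t=4 v=5: → [0,10); WM=2
i=6 t=2 v=6: → [0,10); WM=2
i=7 t=7 v=5: → [0,12); WM=4
i=8 t=15 v=9: → [15,20); WM=12
i=9 t=19 v=2: → [15,24); WM=16
i=10 t=11 v=8: DROP (t<16-4); WM=16

10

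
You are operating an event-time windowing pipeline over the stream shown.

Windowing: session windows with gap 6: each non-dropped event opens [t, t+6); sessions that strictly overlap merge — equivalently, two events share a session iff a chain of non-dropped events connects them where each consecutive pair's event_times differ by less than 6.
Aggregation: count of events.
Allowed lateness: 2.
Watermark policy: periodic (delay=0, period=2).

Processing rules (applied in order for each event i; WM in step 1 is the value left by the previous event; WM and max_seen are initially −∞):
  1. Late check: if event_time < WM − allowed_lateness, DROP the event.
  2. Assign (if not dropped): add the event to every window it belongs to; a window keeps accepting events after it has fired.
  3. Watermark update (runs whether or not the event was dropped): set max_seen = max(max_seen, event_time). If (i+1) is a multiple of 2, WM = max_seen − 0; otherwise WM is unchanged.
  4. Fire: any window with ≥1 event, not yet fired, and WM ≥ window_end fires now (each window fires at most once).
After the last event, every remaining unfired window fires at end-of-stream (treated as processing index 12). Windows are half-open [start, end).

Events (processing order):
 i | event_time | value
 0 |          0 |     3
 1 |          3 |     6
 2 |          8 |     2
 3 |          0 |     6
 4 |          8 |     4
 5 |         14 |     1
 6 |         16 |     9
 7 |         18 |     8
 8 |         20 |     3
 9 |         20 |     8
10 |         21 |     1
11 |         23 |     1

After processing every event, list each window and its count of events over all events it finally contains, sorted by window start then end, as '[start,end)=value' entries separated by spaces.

i=0 t=0 v=3: → [0,6); WM=−∞
i=1 t=3 v=6: → [0,9); WM=3
i=2 t=8 v=2: → [0,14); WM=3
i=3 t=0 v=6: DROP (t<3-2); WM=8
i=4 t=8 v=4: → [0,14); WM=8
i=5 t=14 v=1: → [14,20); WM=14
i=6 t=16 v=9: → [14,22); WM=14
i=7 t=18 v=8: → [14,24); WM=18
i=8 t=20 v=3: → [14,26); WM=18
i=9 t=20 v=8: → [14,26); WM=20
i=10 t=21 v=1: → [14,27); WM=20
i=11 t=23 v=1: → [14,29); WM=23

[0,14)=4 [14,29)=7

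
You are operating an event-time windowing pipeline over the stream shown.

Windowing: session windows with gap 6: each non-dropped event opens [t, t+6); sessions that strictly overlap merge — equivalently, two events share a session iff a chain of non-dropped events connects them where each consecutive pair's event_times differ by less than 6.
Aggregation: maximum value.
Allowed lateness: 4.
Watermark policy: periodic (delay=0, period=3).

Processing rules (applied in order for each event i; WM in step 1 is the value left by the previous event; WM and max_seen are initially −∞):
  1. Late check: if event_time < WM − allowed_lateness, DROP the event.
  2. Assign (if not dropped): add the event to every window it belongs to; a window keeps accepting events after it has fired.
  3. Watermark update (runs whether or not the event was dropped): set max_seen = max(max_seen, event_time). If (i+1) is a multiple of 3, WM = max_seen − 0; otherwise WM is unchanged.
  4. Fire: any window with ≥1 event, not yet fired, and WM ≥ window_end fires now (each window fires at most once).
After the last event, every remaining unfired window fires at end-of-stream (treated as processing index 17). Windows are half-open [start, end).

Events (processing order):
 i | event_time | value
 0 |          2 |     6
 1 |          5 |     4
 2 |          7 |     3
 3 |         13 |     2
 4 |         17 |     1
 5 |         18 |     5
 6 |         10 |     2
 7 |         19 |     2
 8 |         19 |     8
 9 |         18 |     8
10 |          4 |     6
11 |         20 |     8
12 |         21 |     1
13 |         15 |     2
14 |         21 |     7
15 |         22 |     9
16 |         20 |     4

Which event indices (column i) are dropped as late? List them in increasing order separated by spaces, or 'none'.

i=0 t=2 v=6: → [2,8); WM=−∞
i=1 t=5 v=4: → [2,11); WM=−∞
i=2 t=7 v=3: → [2,13); WM=7
i=3 t=13 v=2: → [13,19); WM=7
i=4 t=17 v=1: → [13,23); WM=7
i=5 t=18 v=5: → [13,24); WM=18
i=6 t=10 v=2: DROP (t<18-4); WM=18
i=7 t=19 v=2: → [13,25); WM=18
i=8 t=19 v=8: → [13,25); WM=19
i=9 t=18 v=8: → [13,25); WM=19
i=10 t=4 v=6: DROP (t<19-4); WM=19
i=11 t=20 v=8: → [13,26); WM=20
i=12 t=21 v=1: → [13,27); WM=20
i=13 t=15 v=2: DROP (t<20-4); WM=20
i=14 t=21 v=7: → [13,27); WM=21
i=15 t=22 v=9: → [13,28); WM=21
i=16 t=20 v=4: → [13,28); WM=21

6 10 13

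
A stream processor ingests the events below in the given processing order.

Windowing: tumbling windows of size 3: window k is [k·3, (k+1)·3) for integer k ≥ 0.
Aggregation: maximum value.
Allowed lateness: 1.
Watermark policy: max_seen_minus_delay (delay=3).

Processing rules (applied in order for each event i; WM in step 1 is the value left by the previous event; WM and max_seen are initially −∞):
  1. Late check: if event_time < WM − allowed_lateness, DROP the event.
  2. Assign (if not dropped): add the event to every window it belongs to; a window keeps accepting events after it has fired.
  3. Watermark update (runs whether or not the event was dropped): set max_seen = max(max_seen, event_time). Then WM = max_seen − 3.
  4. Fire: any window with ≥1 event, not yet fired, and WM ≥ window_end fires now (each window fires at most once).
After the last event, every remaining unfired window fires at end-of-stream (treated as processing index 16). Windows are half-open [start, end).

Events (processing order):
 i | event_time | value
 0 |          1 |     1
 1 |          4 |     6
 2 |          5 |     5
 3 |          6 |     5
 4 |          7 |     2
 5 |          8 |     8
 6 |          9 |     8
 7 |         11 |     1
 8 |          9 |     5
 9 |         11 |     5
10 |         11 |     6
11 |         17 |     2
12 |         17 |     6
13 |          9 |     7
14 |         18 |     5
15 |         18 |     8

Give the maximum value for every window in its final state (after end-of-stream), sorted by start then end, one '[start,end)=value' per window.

[0,3)=1 [3,6)=6 [6,9)=8 [9,12)=8 [15,18)=6 [18,21)=8

i=0 t=1 v=1: → [0,3); WM=-2
i=1 t=4 v=6: → [3,6); WM=1
i=2 t=5 v=5: → [3,6); WM=2
i=3 t=6 v=5: → [6,9); WM=3; [0,3) fires=1
i=4 t=7 v=2: → [6,9); WM=4
i=5 t=8 v=8: → [6,9); WM=5
i=6 t=9 v=8: → [9,12); WM=6; [3,6) fires=6
i=7 t=11 v=1: → [9,12); WM=8
i=8 t=9 v=5: → [9,12); WM=8
i=9 t=11 v=5: → [9,12); WM=8
i=10 t=11 v=6: → [9,12); WM=8
i=11 t=17 v=2: → [15,18); WM=14; [6,9) fires=8 [9,12) fires=8
i=12 t=17 v=6: → [15,18); WM=14
i=13 t=9 v=7: DROP (t<14-1); WM=14
i=14 t=18 v=5: → [18,21); WM=15
i=15 t=18 v=8: → [18,21); WM=15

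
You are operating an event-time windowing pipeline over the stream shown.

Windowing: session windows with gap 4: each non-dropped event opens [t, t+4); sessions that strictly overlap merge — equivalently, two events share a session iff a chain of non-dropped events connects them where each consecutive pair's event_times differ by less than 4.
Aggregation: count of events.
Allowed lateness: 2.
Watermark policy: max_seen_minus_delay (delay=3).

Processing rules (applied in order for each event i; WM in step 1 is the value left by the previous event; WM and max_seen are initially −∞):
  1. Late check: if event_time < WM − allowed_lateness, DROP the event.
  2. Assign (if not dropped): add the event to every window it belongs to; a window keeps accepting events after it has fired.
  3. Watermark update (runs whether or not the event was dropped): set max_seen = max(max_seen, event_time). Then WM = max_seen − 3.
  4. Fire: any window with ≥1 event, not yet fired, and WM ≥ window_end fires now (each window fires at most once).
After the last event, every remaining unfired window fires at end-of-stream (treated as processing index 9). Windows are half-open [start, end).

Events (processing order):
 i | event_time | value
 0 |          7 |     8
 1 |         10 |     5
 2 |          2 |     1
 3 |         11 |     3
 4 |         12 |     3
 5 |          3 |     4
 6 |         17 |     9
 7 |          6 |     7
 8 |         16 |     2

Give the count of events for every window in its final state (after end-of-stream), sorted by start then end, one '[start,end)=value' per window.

[7,16)=4 [16,21)=2

i=0 t=7 v=8: → [7,11); WM=4
i=1 t=10 v=5: → [7,14); WM=7
i=2 t=2 v=1: DROP (t<7-2); WM=7
i=3 t=11 v=3: → [7,15); WM=8
i=4 t=12 v=3: → [7,16); WM=9
i=5 t=3 v=4: DROP (t<9-2); WM=9
i=6 t=17 v=9: → [17,21); WM=14
i=7 t=6 v=7: DROP (t<14-2); WM=14
i=8 t=16 v=2: → [16,21); WM=14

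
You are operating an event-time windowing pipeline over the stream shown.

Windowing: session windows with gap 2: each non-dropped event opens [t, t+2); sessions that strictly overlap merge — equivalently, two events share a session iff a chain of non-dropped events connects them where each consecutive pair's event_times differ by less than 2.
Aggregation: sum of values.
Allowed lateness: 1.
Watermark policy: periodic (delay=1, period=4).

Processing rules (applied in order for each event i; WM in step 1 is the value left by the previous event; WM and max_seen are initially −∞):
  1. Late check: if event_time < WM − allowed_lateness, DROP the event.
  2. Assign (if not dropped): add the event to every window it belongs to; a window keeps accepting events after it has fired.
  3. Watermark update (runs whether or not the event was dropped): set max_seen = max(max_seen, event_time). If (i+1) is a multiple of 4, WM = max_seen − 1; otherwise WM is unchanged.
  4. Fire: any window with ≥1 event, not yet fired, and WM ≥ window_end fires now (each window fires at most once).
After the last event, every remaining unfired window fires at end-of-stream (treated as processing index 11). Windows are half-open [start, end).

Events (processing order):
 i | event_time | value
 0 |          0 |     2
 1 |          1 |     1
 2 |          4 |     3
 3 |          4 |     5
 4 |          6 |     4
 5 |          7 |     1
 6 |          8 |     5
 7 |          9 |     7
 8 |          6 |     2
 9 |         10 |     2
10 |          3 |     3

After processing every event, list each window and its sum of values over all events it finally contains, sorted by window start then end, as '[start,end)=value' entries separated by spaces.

[0,3)=3 [4,6)=8 [6,12)=19

i=0 t=0 v=2: → [0,2); WM=−∞
i=1 t=1 v=1: → [0,3); WM=−∞
i=2 t=4 v=3: → [4,6); WM=−∞
i=3 t=4 v=5: → [4,6); WM=3
i=4 t=6 v=4: → [6,8); WM=3
i=5 t=7 v=1: → [6,9); WM=3
i=6 t=8 v=5: → [6,10); WM=3
i=7 t=9 v=7: → [6,11); WM=8
i=8 t=6 v=2: DROP (t<8-1); WM=8
i=9 t=10 v=2: → [6,12); WM=8
i=10 t=3 v=3: DROP (t<8-1); WM=8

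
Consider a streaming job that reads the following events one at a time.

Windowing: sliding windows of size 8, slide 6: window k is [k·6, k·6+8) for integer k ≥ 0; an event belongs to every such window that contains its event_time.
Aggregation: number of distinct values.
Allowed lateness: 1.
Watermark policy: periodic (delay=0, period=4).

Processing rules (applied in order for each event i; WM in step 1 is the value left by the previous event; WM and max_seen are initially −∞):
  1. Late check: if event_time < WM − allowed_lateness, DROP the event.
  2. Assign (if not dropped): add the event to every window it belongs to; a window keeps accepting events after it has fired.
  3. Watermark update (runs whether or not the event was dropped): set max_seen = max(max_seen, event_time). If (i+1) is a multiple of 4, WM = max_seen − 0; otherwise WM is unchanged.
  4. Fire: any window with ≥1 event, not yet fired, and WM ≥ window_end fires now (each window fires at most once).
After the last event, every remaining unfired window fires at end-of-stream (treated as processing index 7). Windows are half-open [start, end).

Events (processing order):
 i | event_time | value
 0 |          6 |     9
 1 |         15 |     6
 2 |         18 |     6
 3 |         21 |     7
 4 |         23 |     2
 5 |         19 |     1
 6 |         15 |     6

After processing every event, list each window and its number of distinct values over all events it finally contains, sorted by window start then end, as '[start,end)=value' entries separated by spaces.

[0,8)=1 [6,14)=1 [12,20)=1 [18,26)=3

i=0 t=6 v=9: → [6,14),[0,8); WM=−∞
i=1 t=15 v=6: → [12,20); WM=−∞
i=2 t=18 v=6: → [18,26),[12,20); WM=−∞
i=3 t=21 v=7: → [18,26); WM=21; [0,8) fires=1 [6,14) fires=1 [12,20) fires=1
i=4 t=23 v=2: → [18,26); WM=21
i=5 t=19 v=1: DROP (t<21-1); WM=21
i=6 t=15 v=6: DROP (t<21-1); WM=21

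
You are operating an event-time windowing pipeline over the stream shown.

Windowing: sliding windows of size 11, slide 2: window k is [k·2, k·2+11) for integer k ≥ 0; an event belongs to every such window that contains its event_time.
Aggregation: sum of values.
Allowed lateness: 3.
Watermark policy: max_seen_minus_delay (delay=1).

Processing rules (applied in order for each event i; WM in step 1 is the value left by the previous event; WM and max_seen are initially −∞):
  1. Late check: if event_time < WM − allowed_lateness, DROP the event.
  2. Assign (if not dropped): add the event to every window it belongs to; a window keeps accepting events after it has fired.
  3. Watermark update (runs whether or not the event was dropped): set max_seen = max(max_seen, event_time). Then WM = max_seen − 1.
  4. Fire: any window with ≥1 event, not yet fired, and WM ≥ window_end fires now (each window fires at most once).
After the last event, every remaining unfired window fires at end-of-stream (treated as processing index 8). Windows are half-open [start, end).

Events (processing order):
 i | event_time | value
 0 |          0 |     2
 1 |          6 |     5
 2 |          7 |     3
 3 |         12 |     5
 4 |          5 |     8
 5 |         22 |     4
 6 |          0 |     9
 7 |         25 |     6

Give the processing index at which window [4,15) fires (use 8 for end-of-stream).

i=0 t=0 v=2: → [0,11); WM=-1
i=1 t=6 v=5: → [6,17),[4,15),[2,13),[0,11); WM=5
i=2 t=7 v=3: → [6,17),[4,15),[2,13),[0,11); WM=6
i=3 t=12 v=5: → [12,23),[10,21),[8,19),[6,17),[4,15),[2,13); WM=11; [0,11) fires=10
i=4 t=5 v=8: DROP (t<11-3); WM=11
i=5 t=22 v=4: → [22,33),[20,31),[18,29),[16,27),[14,25),[12,23); WM=21; [2,13) fires=13 [4,15) fires=13 [6,17) fires=13 [8,19) fires=5 [10,21) fires=5
i=6 t=0 v=9: DROP (t<21-3); WM=21
i=7 t=25 v=6: → [24,35),[22,33),[20,31),[18,29),[16,27); WM=24; [12,23) fires=9

5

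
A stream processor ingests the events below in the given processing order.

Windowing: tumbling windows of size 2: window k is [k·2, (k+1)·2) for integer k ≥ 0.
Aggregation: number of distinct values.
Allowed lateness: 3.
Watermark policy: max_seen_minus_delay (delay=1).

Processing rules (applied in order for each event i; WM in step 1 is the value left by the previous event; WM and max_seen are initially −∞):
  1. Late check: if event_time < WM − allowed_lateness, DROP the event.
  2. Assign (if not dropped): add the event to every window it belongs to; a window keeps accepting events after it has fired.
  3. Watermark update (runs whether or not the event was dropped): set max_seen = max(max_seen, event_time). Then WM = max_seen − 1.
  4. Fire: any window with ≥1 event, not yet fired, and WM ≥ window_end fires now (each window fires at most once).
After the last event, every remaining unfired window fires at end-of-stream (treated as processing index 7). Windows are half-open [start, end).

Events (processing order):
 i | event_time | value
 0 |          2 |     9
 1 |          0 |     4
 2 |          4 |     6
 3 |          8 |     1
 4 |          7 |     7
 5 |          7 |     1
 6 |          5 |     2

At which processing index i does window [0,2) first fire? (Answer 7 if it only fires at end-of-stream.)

i=0 t=2 v=9: → [2,4); WM=1
i=1 t=0 v=4: → [0,2); WM=1
i=2 t=4 v=6: → [4,6); WM=3; [0,2) fires=1
i=3 t=8 v=1: → [8,10); WM=7; [2,4) fires=1 [4,6) fires=1
i=4 t=7 v=7: → [6,8); WM=7
i=5 t=7 v=1: → [6,8); WM=7
i=6 t=5 v=2: → [4,6); WM=7

2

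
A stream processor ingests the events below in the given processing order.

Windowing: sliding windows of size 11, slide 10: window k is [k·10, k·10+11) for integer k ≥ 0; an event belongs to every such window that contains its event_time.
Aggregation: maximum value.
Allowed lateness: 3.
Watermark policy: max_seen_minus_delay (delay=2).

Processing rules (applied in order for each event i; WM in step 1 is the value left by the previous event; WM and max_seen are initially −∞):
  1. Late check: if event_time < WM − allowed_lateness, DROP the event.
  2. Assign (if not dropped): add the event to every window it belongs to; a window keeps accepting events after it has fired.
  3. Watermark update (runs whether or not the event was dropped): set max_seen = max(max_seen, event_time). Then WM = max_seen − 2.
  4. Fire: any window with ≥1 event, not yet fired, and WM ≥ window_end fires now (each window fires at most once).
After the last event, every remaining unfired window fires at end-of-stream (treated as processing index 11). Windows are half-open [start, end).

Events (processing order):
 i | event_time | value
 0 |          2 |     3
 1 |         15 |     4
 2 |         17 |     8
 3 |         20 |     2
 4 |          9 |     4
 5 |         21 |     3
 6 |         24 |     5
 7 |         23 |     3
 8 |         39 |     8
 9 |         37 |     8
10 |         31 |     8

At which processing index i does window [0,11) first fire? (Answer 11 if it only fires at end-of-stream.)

i=0 t=2 v=3: → [0,11); WM=0
i=1 t=15 v=4: → [10,21); WM=13; [0,11) fires=3
i=2 t=17 v=8: → [10,21); WM=15
i=3 t=20 v=2: → [20,31),[10,21); WM=18
i=4 t=9 v=4: DROP (t<18-3); WM=18
i=5 t=21 v=3: → [20,31); WM=19
i=6 t=24 v=5: → [20,31); WM=22; [10,21) fires=8
i=7 t=23 v=3: → [20,31); WM=22
i=8 t=39 v=8: → [30,41); WM=37; [20,31) fires=5
i=9 t=37 v=8: → [30,41); WM=37
i=10 t=31 v=8: DROP (t<37-3); WM=37

1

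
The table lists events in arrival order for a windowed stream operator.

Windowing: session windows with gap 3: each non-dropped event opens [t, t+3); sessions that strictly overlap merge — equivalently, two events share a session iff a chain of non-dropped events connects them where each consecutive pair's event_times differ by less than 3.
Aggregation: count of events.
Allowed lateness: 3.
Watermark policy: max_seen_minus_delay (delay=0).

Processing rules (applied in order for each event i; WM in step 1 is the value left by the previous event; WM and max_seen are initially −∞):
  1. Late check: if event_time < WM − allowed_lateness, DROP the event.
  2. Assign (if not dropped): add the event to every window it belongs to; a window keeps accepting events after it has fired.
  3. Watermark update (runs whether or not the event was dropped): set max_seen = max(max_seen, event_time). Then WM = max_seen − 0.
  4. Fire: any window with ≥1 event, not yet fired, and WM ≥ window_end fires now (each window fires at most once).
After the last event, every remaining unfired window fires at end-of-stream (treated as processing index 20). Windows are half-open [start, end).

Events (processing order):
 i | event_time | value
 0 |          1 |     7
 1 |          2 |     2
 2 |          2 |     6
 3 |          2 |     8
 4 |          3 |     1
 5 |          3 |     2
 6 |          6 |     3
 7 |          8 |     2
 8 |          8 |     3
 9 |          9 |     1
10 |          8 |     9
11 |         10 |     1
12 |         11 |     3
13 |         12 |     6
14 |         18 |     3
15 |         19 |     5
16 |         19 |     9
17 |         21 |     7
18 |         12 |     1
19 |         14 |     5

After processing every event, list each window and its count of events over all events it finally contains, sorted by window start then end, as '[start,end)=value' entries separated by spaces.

i=0 t=1 v=7: → [1,4); WM=1
i=1 t=2 v=2: → [1,5); WM=2
i=2 t=2 v=6: → [1,5); WM=2
i=3 t=2 v=8: → [1,5); WM=2
i=4 t=3 v=1: → [1,6); WM=3
i=5 t=3 v=2: → [1,6); WM=3
i=6 t=6 v=3: → [6,9); WM=6
i=7 t=8 v=2: → [6,11); WM=8
i=8 t=8 v=3: → [6,11); WM=8
i=9 t=9 v=1: → [6,12); WM=9
i=10 t=8 v=9: → [6,12); WM=9
i=11 t=10 v=1: → [6,13); WM=10
i=12 t=11 v=3: → [6,14); WM=11
i=13 t=12 v=6: → [6,15); WM=12
i=14 t=18 v=3: → [18,21); WM=18
i=15 t=19 v=5: → [18,22); WM=19
i=16 t=19 v=9: → [18,22); WM=19
i=17 t=21 v=7: → [18,24); WM=21
i=18 t=12 v=1: DROP (t<21-3); WM=21
i=19 t=14 v=5: DROP (t<21-3); WM=21

[1,6)=6 [6,15)=8 [18,24)=4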